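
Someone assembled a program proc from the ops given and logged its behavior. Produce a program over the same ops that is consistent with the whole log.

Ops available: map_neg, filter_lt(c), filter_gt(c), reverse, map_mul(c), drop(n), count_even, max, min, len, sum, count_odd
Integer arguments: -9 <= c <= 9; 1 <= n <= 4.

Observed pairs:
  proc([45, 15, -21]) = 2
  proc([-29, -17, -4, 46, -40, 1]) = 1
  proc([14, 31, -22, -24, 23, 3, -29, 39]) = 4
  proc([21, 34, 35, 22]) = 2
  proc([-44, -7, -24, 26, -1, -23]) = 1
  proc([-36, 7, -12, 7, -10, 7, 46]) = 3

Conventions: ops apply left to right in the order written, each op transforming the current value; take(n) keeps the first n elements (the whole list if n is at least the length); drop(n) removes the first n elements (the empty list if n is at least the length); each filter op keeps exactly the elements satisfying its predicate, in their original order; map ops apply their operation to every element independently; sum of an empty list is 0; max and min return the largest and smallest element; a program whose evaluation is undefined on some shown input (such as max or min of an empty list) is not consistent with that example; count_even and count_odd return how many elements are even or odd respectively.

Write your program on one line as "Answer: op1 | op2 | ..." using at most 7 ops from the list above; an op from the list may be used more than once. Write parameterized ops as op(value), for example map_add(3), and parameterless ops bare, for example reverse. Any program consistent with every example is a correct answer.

map_neg | filter_lt(9) | map_neg | filter_gt(-4) | map_neg | count_odd

Check, running the answer program on each example:
  [45, 15, -21] -> [-45, -15, 21] -> [-45, -15] -> [45, 15] -> [45, 15] -> [-45, -15] -> 2
  [-29, -17, -4, 46, -40, 1] -> [29, 17, 4, -46, 40, -1] -> [4, -46, -1] -> [-4, 46, 1] -> [46, 1] -> [-46, -1] -> 1
  [14, 31, -22, -24, 23, 3, -29, 39] -> [-14, -31, 22, 24, -23, -3, 29, -39] -> [-14, -31, -23, -3, -39] -> [14, 31, 23, 3, 39] -> [14, 31, 23, 3, 39] -> [-14, -31, -23, -3, -39] -> 4
  [21, 34, 35, 22] -> [-21, -34, -35, -22] -> [-21, -34, -35, -22] -> [21, 34, 35, 22] -> [21, 34, 35, 22] -> [-21, -34, -35, -22] -> 2
  [-44, -7, -24, 26, -1, -23] -> [44, 7, 24, -26, 1, 23] -> [7, -26, 1] -> [-7, 26, -1] -> [26, -1] -> [-26, 1] -> 1
  [-36, 7, -12, 7, -10, 7, 46] -> [36, -7, 12, -7, 10, -7, -46] -> [-7, -7, -7, -46] -> [7, 7, 7, 46] -> [7, 7, 7, 46] -> [-7, -7, -7, -46] -> 3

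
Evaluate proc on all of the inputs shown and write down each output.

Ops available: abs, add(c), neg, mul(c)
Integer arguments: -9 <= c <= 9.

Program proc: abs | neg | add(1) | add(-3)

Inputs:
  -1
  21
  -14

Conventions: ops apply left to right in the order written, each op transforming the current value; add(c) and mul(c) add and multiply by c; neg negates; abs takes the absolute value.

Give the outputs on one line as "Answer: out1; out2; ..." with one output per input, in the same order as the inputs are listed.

-3; -23; -16

Execution, op by op:
  -1 -> 1 -> -1 -> 0 -> -3
  21 -> 21 -> -21 -> -20 -> -23
  -14 -> 14 -> -14 -> -13 -> -16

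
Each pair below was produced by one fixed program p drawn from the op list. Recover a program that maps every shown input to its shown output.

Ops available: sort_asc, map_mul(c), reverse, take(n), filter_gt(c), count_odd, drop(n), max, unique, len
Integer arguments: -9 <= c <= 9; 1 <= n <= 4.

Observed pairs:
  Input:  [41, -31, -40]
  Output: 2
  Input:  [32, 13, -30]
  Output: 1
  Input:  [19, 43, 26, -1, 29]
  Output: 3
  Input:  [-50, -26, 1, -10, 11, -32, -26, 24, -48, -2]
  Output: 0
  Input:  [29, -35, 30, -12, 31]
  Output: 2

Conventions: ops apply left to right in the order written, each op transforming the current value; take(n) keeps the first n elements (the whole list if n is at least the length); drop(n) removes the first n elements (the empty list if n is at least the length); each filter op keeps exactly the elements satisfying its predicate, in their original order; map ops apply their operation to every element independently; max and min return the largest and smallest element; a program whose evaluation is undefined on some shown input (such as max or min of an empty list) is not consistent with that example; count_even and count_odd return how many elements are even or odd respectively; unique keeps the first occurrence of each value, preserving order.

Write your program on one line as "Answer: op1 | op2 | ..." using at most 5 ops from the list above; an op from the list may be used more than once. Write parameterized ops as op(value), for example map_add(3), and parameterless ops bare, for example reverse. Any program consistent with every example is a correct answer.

reverse | unique | take(4) | count_odd

Check, running the answer program on each example:
  [41, -31, -40] -> [-40, -31, 41] -> [-40, -31, 41] -> [-40, -31, 41] -> 2
  [32, 13, -30] -> [-30, 13, 32] -> [-30, 13, 32] -> [-30, 13, 32] -> 1
  [19, 43, 26, -1, 29] -> [29, -1, 26, 43, 19] -> [29, -1, 26, 43, 19] -> [29, -1, 26, 43] -> 3
  [-50, -26, 1, -10, 11, -32, -26, 24, -48, -2] -> [-2, -48, 24, -26, -32, 11, -10, 1, -26, -50] -> [-2, -48, 24, -26, -32, 11, -10, 1, -50] -> [-2, -48, 24, -26] -> 0
  [29, -35, 30, -12, 31] -> [31, -12, 30, -35, 29] -> [31, -12, 30, -35, 29] -> [31, -12, 30, -35] -> 2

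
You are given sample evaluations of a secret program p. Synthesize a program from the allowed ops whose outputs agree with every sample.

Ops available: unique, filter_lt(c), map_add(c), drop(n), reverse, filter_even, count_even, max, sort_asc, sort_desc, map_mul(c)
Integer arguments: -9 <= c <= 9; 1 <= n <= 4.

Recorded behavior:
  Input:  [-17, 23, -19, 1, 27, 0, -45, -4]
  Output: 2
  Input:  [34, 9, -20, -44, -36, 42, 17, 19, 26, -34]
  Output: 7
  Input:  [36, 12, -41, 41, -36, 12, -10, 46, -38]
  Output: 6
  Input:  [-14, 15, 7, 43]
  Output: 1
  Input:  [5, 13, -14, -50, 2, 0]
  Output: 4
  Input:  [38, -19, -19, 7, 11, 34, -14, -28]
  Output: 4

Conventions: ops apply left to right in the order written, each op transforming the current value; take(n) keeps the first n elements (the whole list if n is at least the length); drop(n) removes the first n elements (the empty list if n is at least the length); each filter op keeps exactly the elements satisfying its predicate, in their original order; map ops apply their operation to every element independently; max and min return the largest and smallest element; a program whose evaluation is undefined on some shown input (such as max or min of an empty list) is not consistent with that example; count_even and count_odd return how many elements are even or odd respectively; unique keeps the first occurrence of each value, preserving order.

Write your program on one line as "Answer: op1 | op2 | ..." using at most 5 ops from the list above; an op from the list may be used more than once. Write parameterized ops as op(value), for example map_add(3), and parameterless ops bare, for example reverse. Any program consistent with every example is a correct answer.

sort_asc | unique | map_add(4) | count_even

Check, running the answer program on each example:
  [-17, 23, -19, 1, 27, 0, -45, -4] -> [-45, -19, -17, -4, 0, 1, 23, 27] -> [-45, -19, -17, -4, 0, 1, 23, 27] -> [-41, -15, -13, 0, 4, 5, 27, 31] -> 2
  [34, 9, -20, -44, -36, 42, 17, 19, 26, -34] -> [-44, -36, -34, -20, 9, 17, 19, 26, 34, 42] -> [-44, -36, -34, -20, 9, 17, 19, 26, 34, 42] -> [-40, -32, -30, -16, 13, 21, 23, 30, 38, 46] -> 7
  [36, 12, -41, 41, -36, 12, -10, 46, -38] -> [-41, -38, -36, -10, 12, 12, 36, 41, 46] -> [-41, -38, -36, -10, 12, 36, 41, 46] -> [-37, -34, -32, -6, 16, 40, 45, 50] -> 6
  [-14, 15, 7, 43] -> [-14, 7, 15, 43] -> [-14, 7, 15, 43] -> [-10, 11, 19, 47] -> 1
  [5, 13, -14, -50, 2, 0] -> [-50, -14, 0, 2, 5, 13] -> [-50, -14, 0, 2, 5, 13] -> [-46, -10, 4, 6, 9, 17] -> 4
  [38, -19, -19, 7, 11, 34, -14, -28] -> [-28, -19, -19, -14, 7, 11, 34, 38] -> [-28, -19, -14, 7, 11, 34, 38] -> [-24, -15, -10, 11, 15, 38, 42] -> 4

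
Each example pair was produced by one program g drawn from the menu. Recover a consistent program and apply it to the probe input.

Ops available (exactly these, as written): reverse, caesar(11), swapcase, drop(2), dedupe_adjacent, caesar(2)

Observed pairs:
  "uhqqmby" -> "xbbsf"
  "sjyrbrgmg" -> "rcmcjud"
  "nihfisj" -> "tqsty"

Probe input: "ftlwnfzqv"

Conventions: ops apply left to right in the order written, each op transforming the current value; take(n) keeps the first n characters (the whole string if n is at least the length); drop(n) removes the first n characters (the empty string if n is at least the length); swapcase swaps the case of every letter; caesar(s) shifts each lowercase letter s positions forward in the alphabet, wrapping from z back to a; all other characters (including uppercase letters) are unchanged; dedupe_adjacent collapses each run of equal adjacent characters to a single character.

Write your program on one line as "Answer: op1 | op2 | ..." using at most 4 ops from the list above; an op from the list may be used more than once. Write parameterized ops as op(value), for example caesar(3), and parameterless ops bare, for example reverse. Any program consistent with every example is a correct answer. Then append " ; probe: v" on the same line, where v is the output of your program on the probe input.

caesar(11) | reverse | drop(2) ; probe: "kqyhweq"

Check, running the answer program on each example:
  "uhqqmby" -> "fsbbxmj" -> "jmxbbsf" -> "xbbsf"
  "sjyrbrgmg" -> "dujcmcrxr" -> "rxrcmcjud" -> "rcmcjud"
  "nihfisj" -> "ytsqtdu" -> "udtqsty" -> "tqsty"
  probe: "ftlwnfzqv" -> "qewhyqkbg" -> "gbkqyhweq" -> "kqyhweq"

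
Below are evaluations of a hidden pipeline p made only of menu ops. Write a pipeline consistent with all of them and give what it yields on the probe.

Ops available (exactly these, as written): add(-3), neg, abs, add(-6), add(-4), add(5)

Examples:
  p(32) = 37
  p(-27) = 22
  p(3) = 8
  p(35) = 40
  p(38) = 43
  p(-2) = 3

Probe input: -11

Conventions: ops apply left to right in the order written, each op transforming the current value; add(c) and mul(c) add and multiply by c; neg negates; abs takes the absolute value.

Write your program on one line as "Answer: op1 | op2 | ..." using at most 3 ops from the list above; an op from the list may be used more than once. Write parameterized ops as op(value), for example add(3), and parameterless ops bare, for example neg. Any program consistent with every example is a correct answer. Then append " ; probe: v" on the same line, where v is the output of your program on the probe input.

add(5) | abs ; probe: 6

Check, running the answer program on each example:
  32 -> 37 -> 37
  -27 -> -22 -> 22
  3 -> 8 -> 8
  35 -> 40 -> 40
  38 -> 43 -> 43
  -2 -> 3 -> 3
  probe: -11 -> -6 -> 6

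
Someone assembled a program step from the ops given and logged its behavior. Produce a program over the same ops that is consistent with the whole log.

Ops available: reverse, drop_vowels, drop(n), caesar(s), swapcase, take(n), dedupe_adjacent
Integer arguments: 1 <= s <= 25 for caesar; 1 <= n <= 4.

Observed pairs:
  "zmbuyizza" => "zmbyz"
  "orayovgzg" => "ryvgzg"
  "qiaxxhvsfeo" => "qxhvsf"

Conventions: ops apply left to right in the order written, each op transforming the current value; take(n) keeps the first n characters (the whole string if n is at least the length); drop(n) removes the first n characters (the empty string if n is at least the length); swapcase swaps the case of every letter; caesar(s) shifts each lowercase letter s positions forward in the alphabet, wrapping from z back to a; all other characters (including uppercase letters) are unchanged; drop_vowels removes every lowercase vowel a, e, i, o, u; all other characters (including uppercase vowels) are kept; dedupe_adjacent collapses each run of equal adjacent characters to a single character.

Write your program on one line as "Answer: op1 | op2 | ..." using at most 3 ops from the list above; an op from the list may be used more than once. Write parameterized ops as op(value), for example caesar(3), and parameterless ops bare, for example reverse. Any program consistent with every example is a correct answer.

drop_vowels | dedupe_adjacent

Check, running the answer program on each example:
  "zmbuyizza" -> "zmbyzz" -> "zmbyz"
  "orayovgzg" -> "ryvgzg" -> "ryvgzg"
  "qiaxxhvsfeo" -> "qxxhvsf" -> "qxhvsf"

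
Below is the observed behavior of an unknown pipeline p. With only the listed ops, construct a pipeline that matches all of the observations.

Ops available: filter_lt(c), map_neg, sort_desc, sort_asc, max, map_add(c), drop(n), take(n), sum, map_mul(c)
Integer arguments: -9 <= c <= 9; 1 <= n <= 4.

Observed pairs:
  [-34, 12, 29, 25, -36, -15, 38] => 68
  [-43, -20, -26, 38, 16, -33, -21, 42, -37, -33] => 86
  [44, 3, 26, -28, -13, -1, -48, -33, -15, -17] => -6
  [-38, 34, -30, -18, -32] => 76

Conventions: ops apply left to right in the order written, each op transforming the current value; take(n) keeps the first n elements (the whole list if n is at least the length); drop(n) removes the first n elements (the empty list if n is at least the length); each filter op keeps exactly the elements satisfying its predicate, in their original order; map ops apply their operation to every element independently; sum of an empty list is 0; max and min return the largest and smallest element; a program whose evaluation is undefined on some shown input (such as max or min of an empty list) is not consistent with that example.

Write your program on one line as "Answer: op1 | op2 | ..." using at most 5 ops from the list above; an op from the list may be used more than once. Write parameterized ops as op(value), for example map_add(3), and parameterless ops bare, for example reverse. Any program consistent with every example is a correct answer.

map_neg | map_mul(2) | take(3) | max

Check, running the answer program on each example:
  [-34, 12, 29, 25, -36, -15, 38] -> [34, -12, -29, -25, 36, 15, -38] -> [68, -24, -58, -50, 72, 30, -76] -> [68, -24, -58] -> 68
  [-43, -20, -26, 38, 16, -33, -21, 42, -37, -33] -> [43, 20, 26, -38, -16, 33, 21, -42, 37, 33] -> [86, 40, 52, -76, -32, 66, 42, -84, 74, 66] -> [86, 40, 52] -> 86
  [44, 3, 26, -28, -13, -1, -48, -33, -15, -17] -> [-44, -3, -26, 28, 13, 1, 48, 33, 15, 17] -> [-88, -6, -52, 56, 26, 2, 96, 66, 30, 34] -> [-88, -6, -52] -> -6
  [-38, 34, -30, -18, -32] -> [38, -34, 30, 18, 32] -> [76, -68, 60, 36, 64] -> [76, -68, 60] -> 76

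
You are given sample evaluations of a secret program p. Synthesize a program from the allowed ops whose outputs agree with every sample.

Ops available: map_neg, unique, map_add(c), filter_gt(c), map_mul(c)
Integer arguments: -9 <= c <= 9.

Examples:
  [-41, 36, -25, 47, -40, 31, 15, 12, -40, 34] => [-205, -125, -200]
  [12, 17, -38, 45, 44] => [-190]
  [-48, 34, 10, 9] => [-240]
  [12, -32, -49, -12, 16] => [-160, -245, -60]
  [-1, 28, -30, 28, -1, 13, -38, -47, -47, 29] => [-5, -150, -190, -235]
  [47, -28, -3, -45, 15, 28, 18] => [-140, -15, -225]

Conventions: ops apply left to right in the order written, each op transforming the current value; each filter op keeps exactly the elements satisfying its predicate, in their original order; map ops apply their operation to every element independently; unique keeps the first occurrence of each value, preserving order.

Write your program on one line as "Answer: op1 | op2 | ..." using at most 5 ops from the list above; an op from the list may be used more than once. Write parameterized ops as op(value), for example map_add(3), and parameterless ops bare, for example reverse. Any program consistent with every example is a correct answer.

map_neg | filter_gt(-9) | unique | map_mul(5) | map_neg

Check, running the answer program on each example:
  [-41, 36, -25, 47, -40, 31, 15, 12, -40, 34] -> [41, -36, 25, -47, 40, -31, -15, -12, 40, -34] -> [41, 25, 40, 40] -> [41, 25, 40] -> [205, 125, 200] -> [-205, -125, -200]
  [12, 17, -38, 45, 44] -> [-12, -17, 38, -45, -44] -> [38] -> [38] -> [190] -> [-190]
  [-48, 34, 10, 9] -> [48, -34, -10, -9] -> [48] -> [48] -> [240] -> [-240]
  [12, -32, -49, -12, 16] -> [-12, 32, 49, 12, -16] -> [32, 49, 12] -> [32, 49, 12] -> [160, 245, 60] -> [-160, -245, -60]
  [-1, 28, -30, 28, -1, 13, -38, -47, -47, 29] -> [1, -28, 30, -28, 1, -13, 38, 47, 47, -29] -> [1, 30, 1, 38, 47, 47] -> [1, 30, 38, 47] -> [5, 150, 190, 235] -> [-5, -150, -190, -235]
  [47, -28, -3, -45, 15, 28, 18] -> [-47, 28, 3, 45, -15, -28, -18] -> [28, 3, 45] -> [28, 3, 45] -> [140, 15, 225] -> [-140, -15, -225]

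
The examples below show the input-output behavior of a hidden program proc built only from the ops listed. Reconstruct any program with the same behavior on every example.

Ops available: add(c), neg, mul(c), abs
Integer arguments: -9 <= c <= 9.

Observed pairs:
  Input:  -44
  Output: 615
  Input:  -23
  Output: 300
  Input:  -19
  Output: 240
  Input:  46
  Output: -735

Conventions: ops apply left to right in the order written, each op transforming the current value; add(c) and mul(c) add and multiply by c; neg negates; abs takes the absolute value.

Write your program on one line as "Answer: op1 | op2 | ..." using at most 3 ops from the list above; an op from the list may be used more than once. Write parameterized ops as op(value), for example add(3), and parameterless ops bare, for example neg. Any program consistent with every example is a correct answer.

mul(-3) | add(-9) | mul(5)

Check, running the answer program on each example:
  -44 -> 132 -> 123 -> 615
  -23 -> 69 -> 60 -> 300
  -19 -> 57 -> 48 -> 240
  46 -> -138 -> -147 -> -735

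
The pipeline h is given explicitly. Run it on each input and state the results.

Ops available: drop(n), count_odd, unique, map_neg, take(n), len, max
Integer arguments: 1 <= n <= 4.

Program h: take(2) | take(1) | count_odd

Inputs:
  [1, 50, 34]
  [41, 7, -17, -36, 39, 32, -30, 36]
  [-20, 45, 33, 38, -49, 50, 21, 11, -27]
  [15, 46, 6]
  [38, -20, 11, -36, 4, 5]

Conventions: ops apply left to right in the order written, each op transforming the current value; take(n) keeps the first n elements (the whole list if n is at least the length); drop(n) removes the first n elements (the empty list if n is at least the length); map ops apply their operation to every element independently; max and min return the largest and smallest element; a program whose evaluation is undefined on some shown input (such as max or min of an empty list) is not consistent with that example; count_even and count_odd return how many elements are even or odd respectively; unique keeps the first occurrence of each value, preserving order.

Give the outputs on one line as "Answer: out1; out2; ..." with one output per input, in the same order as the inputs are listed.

1; 1; 0; 1; 0

Execution, op by op:
  [1, 50, 34] -> [1, 50] -> [1] -> 1
  [41, 7, -17, -36, 39, 32, -30, 36] -> [41, 7] -> [41] -> 1
  [-20, 45, 33, 38, -49, 50, 21, 11, -27] -> [-20, 45] -> [-20] -> 0
  [15, 46, 6] -> [15, 46] -> [15] -> 1
  [38, -20, 11, -36, 4, 5] -> [38, -20] -> [38] -> 0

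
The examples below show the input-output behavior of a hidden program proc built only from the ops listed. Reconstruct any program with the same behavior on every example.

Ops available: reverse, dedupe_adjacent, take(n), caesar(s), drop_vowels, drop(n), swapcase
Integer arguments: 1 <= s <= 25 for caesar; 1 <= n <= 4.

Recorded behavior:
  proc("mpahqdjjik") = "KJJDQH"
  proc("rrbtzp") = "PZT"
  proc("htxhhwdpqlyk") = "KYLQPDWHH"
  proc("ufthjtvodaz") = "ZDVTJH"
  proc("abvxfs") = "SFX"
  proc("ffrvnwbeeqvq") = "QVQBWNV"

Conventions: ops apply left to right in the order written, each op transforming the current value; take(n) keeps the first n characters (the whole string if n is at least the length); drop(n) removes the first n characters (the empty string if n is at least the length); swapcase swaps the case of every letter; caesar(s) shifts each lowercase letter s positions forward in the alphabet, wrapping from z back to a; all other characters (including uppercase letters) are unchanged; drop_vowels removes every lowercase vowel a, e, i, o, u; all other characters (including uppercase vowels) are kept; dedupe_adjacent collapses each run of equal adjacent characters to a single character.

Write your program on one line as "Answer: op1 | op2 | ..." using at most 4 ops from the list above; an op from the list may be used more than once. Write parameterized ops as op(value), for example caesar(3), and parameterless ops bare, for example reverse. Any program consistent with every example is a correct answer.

drop(3) | drop_vowels | reverse | swapcase

Check, running the answer program on each example:
  "mpahqdjjik" -> "hqdjjik" -> "hqdjjk" -> "kjjdqh" -> "KJJDQH"
  "rrbtzp" -> "tzp" -> "tzp" -> "pzt" -> "PZT"
  "htxhhwdpqlyk" -> "hhwdpqlyk" -> "hhwdpqlyk" -> "kylqpdwhh" -> "KYLQPDWHH"
  "ufthjtvodaz" -> "hjtvodaz" -> "hjtvdz" -> "zdvtjh" -> "ZDVTJH"
  "abvxfs" -> "xfs" -> "xfs" -> "sfx" -> "SFX"
  "ffrvnwbeeqvq" -> "vnwbeeqvq" -> "vnwbqvq" -> "qvqbwnv" -> "QVQBWNV"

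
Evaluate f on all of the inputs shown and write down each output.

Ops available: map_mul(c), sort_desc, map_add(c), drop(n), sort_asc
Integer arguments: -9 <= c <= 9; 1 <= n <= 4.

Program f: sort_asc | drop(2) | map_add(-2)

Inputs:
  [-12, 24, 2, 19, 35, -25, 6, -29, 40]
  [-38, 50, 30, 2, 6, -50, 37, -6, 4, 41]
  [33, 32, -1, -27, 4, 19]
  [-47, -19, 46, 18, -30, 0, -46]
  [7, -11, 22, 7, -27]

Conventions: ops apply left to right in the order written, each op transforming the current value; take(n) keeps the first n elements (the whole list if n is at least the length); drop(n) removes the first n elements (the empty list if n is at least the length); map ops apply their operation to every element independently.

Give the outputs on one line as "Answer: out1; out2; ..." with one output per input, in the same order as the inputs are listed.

[-14, 0, 4, 17, 22, 33, 38]; [-8, 0, 2, 4, 28, 35, 39, 48]; [2, 17, 30, 31]; [-32, -21, -2, 16, 44]; [5, 5, 20]

Execution, op by op:
  [-12, 24, 2, 19, 35, -25, 6, -29, 40] -> [-29, -25, -12, 2, 6, 19, 24, 35, 40] -> [-12, 2, 6, 19, 24, 35, 40] -> [-14, 0, 4, 17, 22, 33, 38]
  [-38, 50, 30, 2, 6, -50, 37, -6, 4, 41] -> [-50, -38, -6, 2, 4, 6, 30, 37, 41, 50] -> [-6, 2, 4, 6, 30, 37, 41, 50] -> [-8, 0, 2, 4, 28, 35, 39, 48]
  [33, 32, -1, -27, 4, 19] -> [-27, -1, 4, 19, 32, 33] -> [4, 19, 32, 33] -> [2, 17, 30, 31]
  [-47, -19, 46, 18, -30, 0, -46] -> [-47, -46, -30, -19, 0, 18, 46] -> [-30, -19, 0, 18, 46] -> [-32, -21, -2, 16, 44]
  [7, -11, 22, 7, -27] -> [-27, -11, 7, 7, 22] -> [7, 7, 22] -> [5, 5, 20]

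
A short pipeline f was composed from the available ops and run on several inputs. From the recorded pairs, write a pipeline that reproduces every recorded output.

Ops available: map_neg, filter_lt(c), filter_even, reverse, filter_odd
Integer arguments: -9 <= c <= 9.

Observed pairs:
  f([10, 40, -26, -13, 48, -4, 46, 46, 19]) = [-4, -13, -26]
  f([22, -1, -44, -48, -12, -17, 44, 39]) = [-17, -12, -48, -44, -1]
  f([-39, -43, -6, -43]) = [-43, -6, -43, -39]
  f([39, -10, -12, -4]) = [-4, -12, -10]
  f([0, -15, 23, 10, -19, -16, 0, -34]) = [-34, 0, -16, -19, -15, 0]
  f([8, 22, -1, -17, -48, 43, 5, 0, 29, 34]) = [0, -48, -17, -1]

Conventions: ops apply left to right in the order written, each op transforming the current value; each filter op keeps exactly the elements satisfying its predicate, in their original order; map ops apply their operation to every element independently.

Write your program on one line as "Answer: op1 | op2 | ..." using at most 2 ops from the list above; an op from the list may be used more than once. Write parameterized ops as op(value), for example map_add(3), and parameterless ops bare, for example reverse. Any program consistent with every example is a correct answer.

filter_lt(2) | reverse

Check, running the answer program on each example:
  [10, 40, -26, -13, 48, -4, 46, 46, 19] -> [-26, -13, -4] -> [-4, -13, -26]
  [22, -1, -44, -48, -12, -17, 44, 39] -> [-1, -44, -48, -12, -17] -> [-17, -12, -48, -44, -1]
  [-39, -43, -6, -43] -> [-39, -43, -6, -43] -> [-43, -6, -43, -39]
  [39, -10, -12, -4] -> [-10, -12, -4] -> [-4, -12, -10]
  [0, -15, 23, 10, -19, -16, 0, -34] -> [0, -15, -19, -16, 0, -34] -> [-34, 0, -16, -19, -15, 0]
  [8, 22, -1, -17, -48, 43, 5, 0, 29, 34] -> [-1, -17, -48, 0] -> [0, -48, -17, -1]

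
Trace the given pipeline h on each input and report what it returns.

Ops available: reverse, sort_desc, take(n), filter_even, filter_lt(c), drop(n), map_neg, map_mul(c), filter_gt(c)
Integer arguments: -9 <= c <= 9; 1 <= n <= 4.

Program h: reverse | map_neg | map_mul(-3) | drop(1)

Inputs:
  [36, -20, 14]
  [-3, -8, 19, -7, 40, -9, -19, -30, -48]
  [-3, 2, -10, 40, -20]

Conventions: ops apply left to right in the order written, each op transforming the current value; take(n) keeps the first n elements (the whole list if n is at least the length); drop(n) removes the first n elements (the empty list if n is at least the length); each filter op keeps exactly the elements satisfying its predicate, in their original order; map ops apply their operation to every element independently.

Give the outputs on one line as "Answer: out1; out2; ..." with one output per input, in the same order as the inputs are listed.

[-60, 108]; [-90, -57, -27, 120, -21, 57, -24, -9]; [120, -30, 6, -9]

Execution, op by op:
  [36, -20, 14] -> [14, -20, 36] -> [-14, 20, -36] -> [42, -60, 108] -> [-60, 108]
  [-3, -8, 19, -7, 40, -9, -19, -30, -48] -> [-48, -30, -19, -9, 40, -7, 19, -8, -3] -> [48, 30, 19, 9, -40, 7, -19, 8, 3] -> [-144, -90, -57, -27, 120, -21, 57, -24, -9] -> [-90, -57, -27, 120, -21, 57, -24, -9]
  [-3, 2, -10, 40, -20] -> [-20, 40, -10, 2, -3] -> [20, -40, 10, -2, 3] -> [-60, 120, -30, 6, -9] -> [120, -30, 6, -9]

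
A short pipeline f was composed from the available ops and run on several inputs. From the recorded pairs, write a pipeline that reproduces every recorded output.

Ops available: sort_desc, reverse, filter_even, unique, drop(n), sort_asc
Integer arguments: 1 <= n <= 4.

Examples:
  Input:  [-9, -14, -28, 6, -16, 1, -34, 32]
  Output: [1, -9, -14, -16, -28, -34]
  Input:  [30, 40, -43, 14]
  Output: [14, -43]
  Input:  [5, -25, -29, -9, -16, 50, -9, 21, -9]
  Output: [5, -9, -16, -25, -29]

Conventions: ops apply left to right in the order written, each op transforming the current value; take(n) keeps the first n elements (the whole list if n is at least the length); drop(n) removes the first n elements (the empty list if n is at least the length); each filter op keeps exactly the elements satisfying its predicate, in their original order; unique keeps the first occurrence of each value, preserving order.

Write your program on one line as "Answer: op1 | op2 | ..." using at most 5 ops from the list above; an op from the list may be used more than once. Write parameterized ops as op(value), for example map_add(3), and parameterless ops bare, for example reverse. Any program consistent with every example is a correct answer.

sort_asc | reverse | unique | drop(2)

Check, running the answer program on each example:
  [-9, -14, -28, 6, -16, 1, -34, 32] -> [-34, -28, -16, -14, -9, 1, 6, 32] -> [32, 6, 1, -9, -14, -16, -28, -34] -> [32, 6, 1, -9, -14, -16, -28, -34] -> [1, -9, -14, -16, -28, -34]
  [30, 40, -43, 14] -> [-43, 14, 30, 40] -> [40, 30, 14, -43] -> [40, 30, 14, -43] -> [14, -43]
  [5, -25, -29, -9, -16, 50, -9, 21, -9] -> [-29, -25, -16, -9, -9, -9, 5, 21, 50] -> [50, 21, 5, -9, -9, -9, -16, -25, -29] -> [50, 21, 5, -9, -16, -25, -29] -> [5, -9, -16, -25, -29]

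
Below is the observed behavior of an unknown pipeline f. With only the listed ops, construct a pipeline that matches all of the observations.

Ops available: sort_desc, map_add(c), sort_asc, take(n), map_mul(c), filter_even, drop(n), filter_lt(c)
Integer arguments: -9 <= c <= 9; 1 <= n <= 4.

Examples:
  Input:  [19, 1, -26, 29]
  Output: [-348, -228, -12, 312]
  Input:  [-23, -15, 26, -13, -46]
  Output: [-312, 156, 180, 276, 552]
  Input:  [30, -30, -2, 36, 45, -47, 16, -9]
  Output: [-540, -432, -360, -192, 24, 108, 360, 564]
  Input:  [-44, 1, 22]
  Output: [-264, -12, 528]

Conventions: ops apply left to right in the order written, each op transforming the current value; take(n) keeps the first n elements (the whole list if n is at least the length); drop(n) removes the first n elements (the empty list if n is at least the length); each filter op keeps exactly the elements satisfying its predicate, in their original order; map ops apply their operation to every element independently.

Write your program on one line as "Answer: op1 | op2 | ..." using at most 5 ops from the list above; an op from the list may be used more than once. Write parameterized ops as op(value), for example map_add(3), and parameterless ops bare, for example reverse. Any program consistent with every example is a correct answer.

sort_asc | map_mul(-4) | sort_asc | map_mul(3)

Check, running the answer program on each example:
  [19, 1, -26, 29] -> [-26, 1, 19, 29] -> [104, -4, -76, -116] -> [-116, -76, -4, 104] -> [-348, -228, -12, 312]
  [-23, -15, 26, -13, -46] -> [-46, -23, -15, -13, 26] -> [184, 92, 60, 52, -104] -> [-104, 52, 60, 92, 184] -> [-312, 156, 180, 276, 552]
  [30, -30, -2, 36, 45, -47, 16, -9] -> [-47, -30, -9, -2, 16, 30, 36, 45] -> [188, 120, 36, 8, -64, -120, -144, -180] -> [-180, -144, -120, -64, 8, 36, 120, 188] -> [-540, -432, -360, -192, 24, 108, 360, 564]
  [-44, 1, 22] -> [-44, 1, 22] -> [176, -4, -88] -> [-88, -4, 176] -> [-264, -12, 528]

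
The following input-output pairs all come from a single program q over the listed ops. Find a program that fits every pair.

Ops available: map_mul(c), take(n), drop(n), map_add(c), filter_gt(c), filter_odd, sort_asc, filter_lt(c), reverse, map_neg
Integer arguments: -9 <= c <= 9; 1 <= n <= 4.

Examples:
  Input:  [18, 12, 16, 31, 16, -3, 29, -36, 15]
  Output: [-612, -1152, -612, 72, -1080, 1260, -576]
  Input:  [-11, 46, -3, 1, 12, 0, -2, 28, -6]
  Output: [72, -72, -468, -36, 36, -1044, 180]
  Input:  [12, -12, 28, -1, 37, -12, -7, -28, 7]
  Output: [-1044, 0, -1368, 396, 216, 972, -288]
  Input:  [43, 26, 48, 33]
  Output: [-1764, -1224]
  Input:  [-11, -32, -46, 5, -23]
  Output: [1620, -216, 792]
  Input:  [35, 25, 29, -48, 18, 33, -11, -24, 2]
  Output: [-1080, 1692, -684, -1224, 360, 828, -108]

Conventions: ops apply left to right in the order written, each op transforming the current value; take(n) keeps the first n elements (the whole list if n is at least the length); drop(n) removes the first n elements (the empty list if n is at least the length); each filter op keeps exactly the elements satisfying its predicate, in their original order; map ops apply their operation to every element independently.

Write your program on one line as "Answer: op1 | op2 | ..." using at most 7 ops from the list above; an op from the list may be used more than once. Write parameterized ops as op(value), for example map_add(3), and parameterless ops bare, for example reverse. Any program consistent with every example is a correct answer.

map_mul(9) | map_add(9) | map_neg | drop(1) | drop(1) | map_mul(4)

Check, running the answer program on each example:
  [18, 12, 16, 31, 16, -3, 29, -36, 15] -> [162, 108, 144, 279, 144, -27, 261, -324, 135] -> [171, 117, 153, 288, 153, -18, 270, -315, 144] -> [-171, -117, -153, -288, -153, 18, -270, 315, -144] -> [-117, -153, -288, -153, 18, -270, 315, -144] -> [-153, -288, -153, 18, -270, 315, -144] -> [-612, -1152, -612, 72, -1080, 1260, -576]
  [-11, 46, -3, 1, 12, 0, -2, 28, -6] -> [-99, 414, -27, 9, 108, 0, -18, 252, -54] -> [-90, 423, -18, 18, 117, 9, -9, 261, -45] -> [90, -423, 18, -18, -117, -9, 9, -261, 45] -> [-423, 18, -18, -117, -9, 9, -261, 45] -> [18, -18, -117, -9, 9, -261, 45] -> [72, -72, -468, -36, 36, -1044, 180]
  [12, -12, 28, -1, 37, -12, -7, -28, 7] -> [108, -108, 252, -9, 333, -108, -63, -252, 63] -> [117, -99, 261, 0, 342, -99, -54, -243, 72] -> [-117, 99, -261, 0, -342, 99, 54, 243, -72] -> [99, -261, 0, -342, 99, 54, 243, -72] -> [-261, 0, -342, 99, 54, 243, -72] -> [-1044, 0, -1368, 396, 216, 972, -288]
  [43, 26, 48, 33] -> [387, 234, 432, 297] -> [396, 243, 441, 306] -> [-396, -243, -441, -306] -> [-243, -441, -306] -> [-441, -306] -> [-1764, -1224]
  [-11, -32, -46, 5, -23] -> [-99, -288, -414, 45, -207] -> [-90, -279, -405, 54, -198] -> [90, 279, 405, -54, 198] -> [279, 405, -54, 198] -> [405, -54, 198] -> [1620, -216, 792]
  [35, 25, 29, -48, 18, 33, -11, -24, 2] -> [315, 225, 261, -432, 162, 297, -99, -216, 18] -> [324, 234, 270, -423, 171, 306, -90, -207, 27] -> [-324, -234, -270, 423, -171, -306, 90, 207, -27] -> [-234, -270, 423, -171, -306, 90, 207, -27] -> [-270, 423, -171, -306, 90, 207, -27] -> [-1080, 1692, -684, -1224, 360, 828, -108]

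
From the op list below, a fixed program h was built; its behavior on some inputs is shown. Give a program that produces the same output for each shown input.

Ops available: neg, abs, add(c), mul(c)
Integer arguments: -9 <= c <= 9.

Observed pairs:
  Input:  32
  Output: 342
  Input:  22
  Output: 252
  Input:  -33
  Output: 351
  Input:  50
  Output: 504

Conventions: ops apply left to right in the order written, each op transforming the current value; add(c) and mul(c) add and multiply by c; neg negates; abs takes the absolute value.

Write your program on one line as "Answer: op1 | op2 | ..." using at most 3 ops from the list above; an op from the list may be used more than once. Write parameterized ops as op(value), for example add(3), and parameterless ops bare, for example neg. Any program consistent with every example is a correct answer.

abs | add(6) | mul(9)

Check, running the answer program on each example:
  32 -> 32 -> 38 -> 342
  22 -> 22 -> 28 -> 252
  -33 -> 33 -> 39 -> 351
  50 -> 50 -> 56 -> 504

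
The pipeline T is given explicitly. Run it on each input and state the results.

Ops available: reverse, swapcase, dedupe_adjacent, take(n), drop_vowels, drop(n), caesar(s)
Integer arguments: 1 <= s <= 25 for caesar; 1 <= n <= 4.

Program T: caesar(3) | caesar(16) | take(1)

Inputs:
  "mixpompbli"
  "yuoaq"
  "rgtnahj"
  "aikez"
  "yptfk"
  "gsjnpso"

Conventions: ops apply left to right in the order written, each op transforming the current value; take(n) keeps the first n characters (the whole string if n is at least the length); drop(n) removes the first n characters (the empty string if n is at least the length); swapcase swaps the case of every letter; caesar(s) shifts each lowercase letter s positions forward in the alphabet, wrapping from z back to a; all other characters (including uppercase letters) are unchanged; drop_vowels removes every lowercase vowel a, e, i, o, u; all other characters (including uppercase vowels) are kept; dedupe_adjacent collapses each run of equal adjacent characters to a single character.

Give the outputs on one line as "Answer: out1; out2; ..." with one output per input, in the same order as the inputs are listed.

Execution, op by op:
  "mixpompbli" -> "plasrpseol" -> "fbqihfiueb" -> "f"
  "yuoaq" -> "bxrdt" -> "rnhtj" -> "r"
  "rgtnahj" -> "ujwqdkm" -> "kzmgtac" -> "k"
  "aikez" -> "dlnhc" -> "tbdxs" -> "t"
  "yptfk" -> "bswin" -> "rimyd" -> "r"
  "gsjnpso" -> "jvmqsvr" -> "zlcgilh" -> "z"

"f"; "r"; "k"; "t"; "r"; "z"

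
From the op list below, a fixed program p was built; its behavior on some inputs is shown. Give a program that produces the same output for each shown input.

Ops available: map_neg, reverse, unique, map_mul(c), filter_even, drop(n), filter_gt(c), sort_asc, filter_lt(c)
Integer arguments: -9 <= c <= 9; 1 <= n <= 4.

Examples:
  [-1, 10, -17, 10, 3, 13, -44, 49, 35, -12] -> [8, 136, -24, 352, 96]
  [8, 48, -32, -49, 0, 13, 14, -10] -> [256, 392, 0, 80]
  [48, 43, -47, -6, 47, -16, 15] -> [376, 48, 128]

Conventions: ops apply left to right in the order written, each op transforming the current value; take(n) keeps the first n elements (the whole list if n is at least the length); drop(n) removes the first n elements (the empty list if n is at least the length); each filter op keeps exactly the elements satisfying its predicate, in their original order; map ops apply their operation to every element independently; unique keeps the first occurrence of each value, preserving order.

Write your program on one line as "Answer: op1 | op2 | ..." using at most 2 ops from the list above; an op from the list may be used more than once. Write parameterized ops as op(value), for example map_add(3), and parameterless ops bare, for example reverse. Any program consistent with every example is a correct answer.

filter_lt(7) | map_mul(-8)

Check, running the answer program on each example:
  [-1, 10, -17, 10, 3, 13, -44, 49, 35, -12] -> [-1, -17, 3, -44, -12] -> [8, 136, -24, 352, 96]
  [8, 48, -32, -49, 0, 13, 14, -10] -> [-32, -49, 0, -10] -> [256, 392, 0, 80]
  [48, 43, -47, -6, 47, -16, 15] -> [-47, -6, -16] -> [376, 48, 128]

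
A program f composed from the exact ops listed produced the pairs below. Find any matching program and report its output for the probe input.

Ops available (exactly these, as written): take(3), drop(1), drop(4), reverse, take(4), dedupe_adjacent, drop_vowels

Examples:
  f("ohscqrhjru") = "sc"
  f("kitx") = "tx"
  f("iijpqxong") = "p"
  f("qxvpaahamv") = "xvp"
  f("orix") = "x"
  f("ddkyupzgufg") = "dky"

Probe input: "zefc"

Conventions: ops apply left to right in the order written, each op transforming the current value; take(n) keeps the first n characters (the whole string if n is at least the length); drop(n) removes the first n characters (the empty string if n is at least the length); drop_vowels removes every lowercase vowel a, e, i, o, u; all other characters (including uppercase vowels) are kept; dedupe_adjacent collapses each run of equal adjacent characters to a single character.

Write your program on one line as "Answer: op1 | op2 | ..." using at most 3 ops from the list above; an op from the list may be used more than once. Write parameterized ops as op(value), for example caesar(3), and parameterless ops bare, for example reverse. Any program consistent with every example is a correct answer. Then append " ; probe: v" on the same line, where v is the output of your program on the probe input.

take(4) | drop_vowels | drop(1) ; probe: "fc"

Check, running the answer program on each example:
  "ohscqrhjru" -> "ohsc" -> "hsc" -> "sc"
  "kitx" -> "kitx" -> "ktx" -> "tx"
  "iijpqxong" -> "iijp" -> "jp" -> "p"
  "qxvpaahamv" -> "qxvp" -> "qxvp" -> "xvp"
  "orix" -> "orix" -> "rx" -> "x"
  "ddkyupzgufg" -> "ddky" -> "ddky" -> "dky"
  probe: "zefc" -> "zefc" -> "zfc" -> "fc"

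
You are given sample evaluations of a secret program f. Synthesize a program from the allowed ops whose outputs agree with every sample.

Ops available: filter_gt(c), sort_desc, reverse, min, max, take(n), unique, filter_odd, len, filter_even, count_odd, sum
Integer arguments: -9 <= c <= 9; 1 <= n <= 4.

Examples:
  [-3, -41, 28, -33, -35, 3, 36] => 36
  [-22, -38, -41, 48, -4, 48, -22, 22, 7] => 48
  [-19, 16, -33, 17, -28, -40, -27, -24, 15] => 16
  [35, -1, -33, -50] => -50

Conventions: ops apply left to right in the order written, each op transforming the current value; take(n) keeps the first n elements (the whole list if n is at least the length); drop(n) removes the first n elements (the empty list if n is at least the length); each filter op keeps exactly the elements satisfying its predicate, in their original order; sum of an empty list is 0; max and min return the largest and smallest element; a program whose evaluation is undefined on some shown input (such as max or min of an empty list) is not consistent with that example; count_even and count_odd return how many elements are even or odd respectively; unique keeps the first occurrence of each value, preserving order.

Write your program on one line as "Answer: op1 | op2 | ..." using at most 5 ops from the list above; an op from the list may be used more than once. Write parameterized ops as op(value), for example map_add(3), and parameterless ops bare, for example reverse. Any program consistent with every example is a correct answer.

reverse | unique | filter_even | max

Check, running the answer program on each example:
  [-3, -41, 28, -33, -35, 3, 36] -> [36, 3, -35, -33, 28, -41, -3] -> [36, 3, -35, -33, 28, -41, -3] -> [36, 28] -> 36
  [-22, -38, -41, 48, -4, 48, -22, 22, 7] -> [7, 22, -22, 48, -4, 48, -41, -38, -22] -> [7, 22, -22, 48, -4, -41, -38] -> [22, -22, 48, -4, -38] -> 48
  [-19, 16, -33, 17, -28, -40, -27, -24, 15] -> [15, -24, -27, -40, -28, 17, -33, 16, -19] -> [15, -24, -27, -40, -28, 17, -33, 16, -19] -> [-24, -40, -28, 16] -> 16
  [35, -1, -33, -50] -> [-50, -33, -1, 35] -> [-50, -33, -1, 35] -> [-50] -> -50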